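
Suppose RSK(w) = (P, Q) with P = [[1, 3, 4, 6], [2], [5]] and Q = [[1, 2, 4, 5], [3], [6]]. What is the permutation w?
Reverse the RSK construction: for i from n down to 1, find the cell of Q containing i, remove the entry at that cell from P, and reverse-bump it up through P; the value ejected from row 1 is w(i).

Step i=6: Q has 6 at row 3, column 1; remove 5 from row 3 of P and reverse-bump: 5 enters row 2 and ejects 2; 2 enters row 1 and ejects 1. So w(6) = 1. P is now [[2, 3, 4, 6], [5]].
Step i=5: Q has 5 at row 1, column 4; remove that cell from P, ejecting 6. So w(5) = 6. P is now [[2, 3, 4], [5]].
Step i=4: Q has 4 at row 1, column 3; remove that cell from P, ejecting 4. So w(4) = 4. P is now [[2, 3], [5]].
Step i=3: Q has 3 at row 2, column 1; remove 5 from row 2 of P and reverse-bump: 5 enters row 1 and ejects 3. So w(3) = 3. P is now [[2, 5]].
Step i=2: Q has 2 at row 1, column 2; remove that cell from P, ejecting 5. So w(2) = 5. P is now [[2]].
Step i=1: Q has 1 at row 1, column 1; remove that cell from P, ejecting 2. So w(1) = 2. P is now [].

So w = 2 5 3 4 6 1.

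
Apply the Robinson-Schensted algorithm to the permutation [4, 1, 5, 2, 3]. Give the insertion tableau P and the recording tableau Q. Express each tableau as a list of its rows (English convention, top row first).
P = [[1, 2, 3], [4, 5]], Q = [[1, 3, 5], [2, 4]]

Insert each entry of the permutation into P by Schensted row insertion, recording in Q the position of each new cell.

After inserting 4: P = [[4]].
After inserting 1: P = [[1], [4]].
After inserting 5: P = [[1, 5], [4]].
After inserting 2: P = [[1, 2], [4, 5]].
After inserting 3: P = [[1, 2, 3], [4, 5]].

So P = [[1, 2, 3], [4, 5]], Q = [[1, 3, 5], [2, 4]].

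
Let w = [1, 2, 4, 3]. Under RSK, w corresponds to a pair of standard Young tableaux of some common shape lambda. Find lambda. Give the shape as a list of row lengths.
Row-insert each entry into an empty tableau.

After inserting 1: P = [[1]].
After inserting 2: P = [[1, 2]].
After inserting 4: P = [[1, 2, 4]].
After inserting 3: P = [[1, 2, 3], [4]].

The final insertion tableau P = [[1, 2, 3], [4]] has shape [3, 1].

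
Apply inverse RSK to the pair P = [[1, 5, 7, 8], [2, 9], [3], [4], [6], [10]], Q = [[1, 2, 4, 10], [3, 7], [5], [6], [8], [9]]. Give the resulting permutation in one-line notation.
4 10 6 9 5 3 7 2 1 8

Reverse the RSK construction: for i from n down to 1, find the cell of Q containing i, remove the entry at that cell from P, and reverse-bump it up through P; the value ejected from row 1 is w(i).

Step i=10: Q has 10 at row 1, column 4; remove that cell from P, ejecting 8. So w(10) = 8. P is now [[1, 5, 7], [2, 9], [3], [4], [6], [10]].
Step i=9: Q has 9 at row 6, column 1; remove 10 from row 6 of P and reverse-bump: 10 enters row 5 and ejects 6; 6 enters row 4 and ejects 4; 4 enters row 3 and ejects 3; 3 enters row 2 and ejects 2; 2 enters row 1 and ejects 1. So w(9) = 1. P is now [[2, 5, 7], [3, 9], [4], [6], [10]].
Step i=8: Q has 8 at row 5, column 1; remove 10 from row 5 of P and reverse-bump: 10 enters row 4 and ejects 6; 6 enters row 3 and ejects 4; 4 enters row 2 and ejects 3; 3 enters row 1 and ejects 2. So w(8) = 2. P is now [[3, 5, 7], [4, 9], [6], [10]].
Step i=7: Q has 7 at row 2, column 2; remove 9 from row 2 of P and reverse-bump: 9 enters row 1 and ejects 7. So w(7) = 7. P is now [[3, 5, 9], [4], [6], [10]].
Step i=6: Q has 6 at row 4, column 1; remove 10 from row 4 of P and reverse-bump: 10 enters row 3 and ejects 6; 6 enters row 2 and ejects 4; 4 enters row 1 and ejects 3. So w(6) = 3. P is now [[4, 5, 9], [6], [10]].
Step i=5: Q has 5 at row 3, column 1; remove 10 from row 3 of P and reverse-bump: 10 enters row 2 and ejects 6; 6 enters row 1 and ejects 5. So w(5) = 5. P is now [[4, 6, 9], [10]].
Step i=4: Q has 4 at row 1, column 3; remove that cell from P, ejecting 9. So w(4) = 9. P is now [[4, 6], [10]].
Step i=3: Q has 3 at row 2, column 1; remove 10 from row 2 of P and reverse-bump: 10 enters row 1 and ejects 6. So w(3) = 6. P is now [[4, 10]].
Step i=2: Q has 2 at row 1, column 2; remove that cell from P, ejecting 10. So w(2) = 10. P is now [[4]].
Step i=1: Q has 1 at row 1, column 1; remove that cell from P, ejecting 4. So w(1) = 4. P is now [].

So w = 4 10 6 9 5 3 7 2 1 8.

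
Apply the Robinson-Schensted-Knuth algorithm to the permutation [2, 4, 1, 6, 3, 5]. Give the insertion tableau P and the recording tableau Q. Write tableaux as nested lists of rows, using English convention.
P = [[1, 3, 5], [2, 4, 6]], Q = [[1, 2, 4], [3, 5, 6]]

Insert each entry of the permutation into P by Schensted row insertion, recording in Q the position of each new cell.

After inserting 2: P = [[2]].
After inserting 4: P = [[2, 4]].
After inserting 1: P = [[1, 4], [2]].
After inserting 6: P = [[1, 4, 6], [2]].
After inserting 3: P = [[1, 3, 6], [2, 4]].
After inserting 5: P = [[1, 3, 5], [2, 4, 6]].

So P = [[1, 3, 5], [2, 4, 6]], Q = [[1, 2, 4], [3, 5, 6]].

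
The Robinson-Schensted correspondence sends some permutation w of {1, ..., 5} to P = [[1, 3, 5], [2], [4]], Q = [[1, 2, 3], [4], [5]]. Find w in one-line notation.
Reverse the RSK construction: for i from n down to 1, find the cell of Q containing i, remove the entry at that cell from P, and reverse-bump it up through P; the value ejected from row 1 is w(i).

Step i=5: Q has 5 at row 3, column 1; remove 4 from row 3 of P and reverse-bump: 4 enters row 2 and ejects 2; 2 enters row 1 and ejects 1. So w(5) = 1. P is now [[2, 3, 5], [4]].
Step i=4: Q has 4 at row 2, column 1; remove 4 from row 2 of P and reverse-bump: 4 enters row 1 and ejects 3. So w(4) = 3. P is now [[2, 4, 5]].
Step i=3: Q has 3 at row 1, column 3; remove that cell from P, ejecting 5. So w(3) = 5. P is now [[2, 4]].
Step i=2: Q has 2 at row 1, column 2; remove that cell from P, ejecting 4. So w(2) = 4. P is now [[2]].
Step i=1: Q has 1 at row 1, column 1; remove that cell from P, ejecting 2. So w(1) = 2. P is now [].

So w = 2 4 5 3 1.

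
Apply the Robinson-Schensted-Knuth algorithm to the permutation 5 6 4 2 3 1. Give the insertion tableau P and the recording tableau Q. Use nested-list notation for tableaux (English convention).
P = [[1, 3], [2, 6], [4], [5]], Q = [[1, 2], [3, 5], [4], [6]]

Insert each entry of the permutation into P by Schensted row insertion, recording in Q the position of each new cell.

After inserting 5: P = [[5]].
After inserting 6: P = [[5, 6]].
After inserting 4: P = [[4, 6], [5]].
After inserting 2: P = [[2, 6], [4], [5]].
After inserting 3: P = [[2, 3], [4, 6], [5]].
After inserting 1: P = [[1, 3], [2, 6], [4], [5]].

So P = [[1, 3], [2, 6], [4], [5]], Q = [[1, 2], [3, 5], [4], [6]].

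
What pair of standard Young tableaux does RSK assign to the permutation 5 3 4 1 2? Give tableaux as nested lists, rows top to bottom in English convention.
P = [[1, 2], [3, 4], [5]], Q = [[1, 3], [2, 5], [4]]

Insert each entry of the permutation into P by Schensted row insertion, recording in Q the position of each new cell.

Insert 5: appended to row 1. P = [[5]], Q = [[1]].
Insert 3: 3 bumps 5 from row 1; 5 starts row 2. P = [[3], [5]], Q = [[1], [2]].
Insert 4: appended to row 1. P = [[3, 4], [5]], Q = [[1, 3], [2]].
Insert 1: 1 bumps 3 from row 1; 3 bumps 5 from row 2; 5 starts row 3. P = [[1, 4], [3], [5]], Q = [[1, 3], [2], [4]].
Insert 2: 2 bumps 4 from row 1; 4 appends to row 2. P = [[1, 2], [3, 4], [5]], Q = [[1, 3], [2, 5], [4]].

So P = [[1, 2], [3, 4], [5]], Q = [[1, 3], [2, 5], [4]].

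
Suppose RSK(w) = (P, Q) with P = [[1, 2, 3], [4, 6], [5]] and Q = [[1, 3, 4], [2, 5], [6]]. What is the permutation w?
5 1 2 6 4 3

Reverse the RSK construction: for i from n down to 1, find the cell of Q containing i, remove the entry at that cell from P, and reverse-bump it up through P; the value ejected from row 1 is w(i).

Step i=6: Q has 6 at row 3, column 1; remove 5 from row 3 of P and reverse-bump: 5 enters row 2 and ejects 4; 4 enters row 1 and ejects 3. So w(6) = 3. P is now [[1, 2, 4], [5, 6]].
Step i=5: Q has 5 at row 2, column 2; remove 6 from row 2 of P and reverse-bump: 6 enters row 1 and ejects 4. So w(5) = 4. P is now [[1, 2, 6], [5]].
Step i=4: Q has 4 at row 1, column 3; remove that cell from P, ejecting 6. So w(4) = 6. P is now [[1, 2], [5]].
Step i=3: Q has 3 at row 1, column 2; remove that cell from P, ejecting 2. So w(3) = 2. P is now [[1], [5]].
Step i=2: Q has 2 at row 2, column 1; remove 5 from row 2 of P and reverse-bump: 5 enters row 1 and ejects 1. So w(2) = 1. P is now [[5]].
Step i=1: Q has 1 at row 1, column 1; remove that cell from P, ejecting 5. So w(1) = 5. P is now [].

So w = 5 1 2 6 4 3.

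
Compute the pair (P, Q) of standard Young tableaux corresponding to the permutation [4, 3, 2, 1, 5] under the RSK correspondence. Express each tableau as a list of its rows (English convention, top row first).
P = [[1, 5], [2], [3], [4]], Q = [[1, 5], [2], [3], [4]]

Insert each entry of the permutation into P by Schensted row insertion, recording in Q the position of each new cell.

Insert 4: appended to row 1. P = [[4]], Q = [[1]].
Insert 3: 3 bumps 4 from row 1; 4 starts row 2. P = [[3], [4]], Q = [[1], [2]].
Insert 2: 2 bumps 3 from row 1; 3 bumps 4 from row 2; 4 starts row 3. P = [[2], [3], [4]], Q = [[1], [2], [3]].
Insert 1: 1 bumps 2 from row 1; 2 bumps 3 from row 2; 3 bumps 4 from row 3; 4 starts row 4. P = [[1], [2], [3], [4]], Q = [[1], [2], [3], [4]].
Insert 5: appended to row 1. P = [[1, 5], [2], [3], [4]], Q = [[1, 5], [2], [3], [4]].

So P = [[1, 5], [2], [3], [4]], Q = [[1, 5], [2], [3], [4]].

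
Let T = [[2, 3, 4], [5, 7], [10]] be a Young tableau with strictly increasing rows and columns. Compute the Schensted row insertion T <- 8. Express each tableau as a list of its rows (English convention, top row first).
8 is larger than every entry of row 1, so it is appended to row 1. The new tableau is [[2, 3, 4, 8], [5, 7], [10]].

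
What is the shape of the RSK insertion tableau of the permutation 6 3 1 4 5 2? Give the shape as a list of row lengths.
RSK row insertion gives P = [[1, 2, 5], [3, 4], [6]], which has shape [3, 2, 1].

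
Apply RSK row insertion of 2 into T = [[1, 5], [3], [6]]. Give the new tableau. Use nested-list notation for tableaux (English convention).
In row 1, 2 replaces 5 (the leftmost entry greater than 2); 5 is bumped to row 2. 5 is appended to row 2. The new tableau is [[1, 2], [3, 5], [6]].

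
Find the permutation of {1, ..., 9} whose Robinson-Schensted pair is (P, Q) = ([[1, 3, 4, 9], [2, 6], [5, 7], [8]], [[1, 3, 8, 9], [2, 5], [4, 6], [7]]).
Reverse the RSK construction: for i from n down to 1, find the cell of Q containing i, remove the entry at that cell from P, and reverse-bump it up through P; the value ejected from row 1 is w(i).

Step i=9: Q has 9 at row 1, column 4; remove that cell from P, ejecting 9. So w(9) = 9. P is now [[1, 3, 4], [2, 6], [5, 7], [8]].
Step i=8: Q has 8 at row 1, column 3; remove that cell from P, ejecting 4. So w(8) = 4. P is now [[1, 3], [2, 6], [5, 7], [8]].
Step i=7: Q has 7 at row 4, column 1; remove 8 from row 4 of P and reverse-bump: 8 enters row 3 and ejects 7; 7 enters row 2 and ejects 6; 6 enters row 1 and ejects 3. So w(7) = 3. P is now [[1, 6], [2, 7], [5, 8]].
Step i=6: Q has 6 at row 3, column 2; remove 8 from row 3 of P and reverse-bump: 8 enters row 2 and ejects 7; 7 enters row 1 and ejects 6. So w(6) = 6. P is now [[1, 7], [2, 8], [5]].
Step i=5: Q has 5 at row 2, column 2; remove 8 from row 2 of P and reverse-bump: 8 enters row 1 and ejects 7. So w(5) = 7. P is now [[1, 8], [2], [5]].
Step i=4: Q has 4 at row 3, column 1; remove 5 from row 3 of P and reverse-bump: 5 enters row 2 and ejects 2; 2 enters row 1 and ejects 1. So w(4) = 1. P is now [[2, 8], [5]].
Step i=3: Q has 3 at row 1, column 2; remove that cell from P, ejecting 8. So w(3) = 8. P is now [[2], [5]].
Step i=2: Q has 2 at row 2, column 1; remove 5 from row 2 of P and reverse-bump: 5 enters row 1 and ejects 2. So w(2) = 2. P is now [[5]].
Step i=1: Q has 1 at row 1, column 1; remove that cell from P, ejecting 5. So w(1) = 5. P is now [].

So w = 5 2 8 1 7 6 3 4 9.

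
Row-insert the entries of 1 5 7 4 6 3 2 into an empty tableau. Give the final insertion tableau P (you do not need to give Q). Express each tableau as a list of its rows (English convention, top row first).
P = [[1, 2, 6], [3, 7], [4], [5]]

Insert 1: appended to row 1. P = [[1]].
Insert 5: appended to row 1. P = [[1, 5]].
Insert 7: appended to row 1. P = [[1, 5, 7]].
Insert 4: 4 bumps 5 from row 1; 5 starts row 2. P = [[1, 4, 7], [5]].
Insert 6: 6 bumps 7 from row 1; 7 appends to row 2. P = [[1, 4, 6], [5, 7]].
Insert 3: 3 bumps 4 from row 1; 4 bumps 5 from row 2; 5 starts row 3. P = [[1, 3, 6], [4, 7], [5]].
Insert 2: 2 bumps 3 from row 1; 3 bumps 4 from row 2; 4 bumps 5 from row 3; 5 starts row 4. P = [[1, 2, 6], [3, 7], [4], [5]].

So P = [[1, 2, 6], [3, 7], [4], [5]].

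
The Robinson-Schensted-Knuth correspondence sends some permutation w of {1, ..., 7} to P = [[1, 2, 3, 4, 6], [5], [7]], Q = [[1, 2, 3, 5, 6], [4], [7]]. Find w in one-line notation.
Reverse the RSK construction: for i from n down to 1, find the cell of Q containing i, remove the entry at that cell from P, and reverse-bump it up through P; the value ejected from row 1 is w(i).

Step i=7: Q has 7 at row 3, column 1; remove 7 from row 3 of P and reverse-bump: 7 enters row 2 and ejects 5; 5 enters row 1 and ejects 4. So w(7) = 4. P is now [[1, 2, 3, 5, 6], [7]].
Step i=6: Q has 6 at row 1, column 5; remove that cell from P, ejecting 6. So w(6) = 6. P is now [[1, 2, 3, 5], [7]].
Step i=5: Q has 5 at row 1, column 4; remove that cell from P, ejecting 5. So w(5) = 5. P is now [[1, 2, 3], [7]].
Step i=4: Q has 4 at row 2, column 1; remove 7 from row 2 of P and reverse-bump: 7 enters row 1 and ejects 3. So w(4) = 3. P is now [[1, 2, 7]].
Step i=3: Q has 3 at row 1, column 3; remove that cell from P, ejecting 7. So w(3) = 7. P is now [[1, 2]].
Step i=2: Q has 2 at row 1, column 2; remove that cell from P, ejecting 2. So w(2) = 2. P is now [[1]].
Step i=1: Q has 1 at row 1, column 1; remove that cell from P, ejecting 1. So w(1) = 1. P is now [].

So w = 1 2 7 3 5 6 4.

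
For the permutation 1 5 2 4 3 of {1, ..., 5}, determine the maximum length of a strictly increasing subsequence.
3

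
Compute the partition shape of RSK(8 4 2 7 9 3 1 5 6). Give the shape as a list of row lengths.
Row-insert each entry into an empty tableau.

After inserting 8: P = [[8]].
After inserting 4: P = [[4], [8]].
After inserting 2: P = [[2], [4], [8]].
After inserting 7: P = [[2, 7], [4], [8]].
After inserting 9: P = [[2, 7, 9], [4], [8]].
After inserting 3: P = [[2, 3, 9], [4, 7], [8]].
After inserting 1: P = [[1, 3, 9], [2, 7], [4], [8]].
After inserting 5: P = [[1, 3, 5], [2, 7, 9], [4], [8]].
After inserting 6: P = [[1, 3, 5, 6], [2, 7, 9], [4], [8]].

The final insertion tableau P = [[1, 3, 5, 6], [2, 7, 9], [4], [8]] has shape [4, 3, 1, 1].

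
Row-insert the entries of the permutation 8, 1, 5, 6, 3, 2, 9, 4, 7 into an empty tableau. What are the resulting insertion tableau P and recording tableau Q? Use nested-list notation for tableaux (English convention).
Insert each entry of the permutation into P by Schensted row insertion, recording in Q the position of each new cell.

Insert 8: appended to row 1. P = [[8]].
Insert 1: 1 bumps 8 from row 1; 8 starts row 2. P = [[1], [8]].
Insert 5: appended to row 1. P = [[1, 5], [8]].
Insert 6: appended to row 1. P = [[1, 5, 6], [8]].
Insert 3: 3 bumps 5 from row 1; 5 bumps 8 from row 2; 8 starts row 3. P = [[1, 3, 6], [5], [8]].
Insert 2: 2 bumps 3 from row 1; 3 bumps 5 from row 2; 5 bumps 8 from row 3; 8 starts row 4. P = [[1, 2, 6], [3], [5], [8]].
Insert 9: appended to row 1. P = [[1, 2, 6, 9], [3], [5], [8]].
Insert 4: 4 bumps 6 from row 1; 6 appends to row 2. P = [[1, 2, 4, 9], [3, 6], [5], [8]].
Insert 7: 7 bumps 9 from row 1; 9 appends to row 2. P = [[1, 2, 4, 7], [3, 6, 9], [5], [8]].

So P = [[1, 2, 4, 7], [3, 6, 9], [5], [8]], Q = [[1, 3, 4, 7], [2, 8, 9], [5], [6]].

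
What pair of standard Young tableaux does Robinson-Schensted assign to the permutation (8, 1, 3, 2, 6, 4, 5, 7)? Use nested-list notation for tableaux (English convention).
P = [[1, 2, 4, 5, 7], [3, 6], [8]], Q = [[1, 3, 5, 7, 8], [2, 6], [4]]

Insert each entry of the permutation into P by Schensted row insertion, recording in Q the position of each new cell.

Insert 8: appended to row 1. P = [[8]].
Insert 1: 1 bumps 8 from row 1; 8 starts row 2. P = [[1], [8]].
Insert 3: appended to row 1. P = [[1, 3], [8]].
Insert 2: 2 bumps 3 from row 1; 3 bumps 8 from row 2; 8 starts row 3. P = [[1, 2], [3], [8]].
Insert 6: appended to row 1. P = [[1, 2, 6], [3], [8]].
Insert 4: 4 bumps 6 from row 1; 6 appends to row 2. P = [[1, 2, 4], [3, 6], [8]].
Insert 5: appended to row 1. P = [[1, 2, 4, 5], [3, 6], [8]].
Insert 7: appended to row 1. P = [[1, 2, 4, 5, 7], [3, 6], [8]].

So P = [[1, 2, 4, 5, 7], [3, 6], [8]], Q = [[1, 3, 5, 7, 8], [2, 6], [4]].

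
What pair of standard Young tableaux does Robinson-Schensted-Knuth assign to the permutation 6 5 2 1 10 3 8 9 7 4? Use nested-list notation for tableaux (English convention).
Insert each entry of the permutation into P by Schensted row insertion, recording in Q the position of each new cell.

Insert 6: appended to row 1. P = [[6]].
Insert 5: 5 bumps 6 from row 1; 6 starts row 2. P = [[5], [6]].
Insert 2: 2 bumps 5 from row 1; 5 bumps 6 from row 2; 6 starts row 3. P = [[2], [5], [6]].
Insert 1: 1 bumps 2 from row 1; 2 bumps 5 from row 2; 5 bumps 6 from row 3; 6 starts row 4. P = [[1], [2], [5], [6]].
Insert 10: appended to row 1. P = [[1, 10], [2], [5], [6]].
Insert 3: 3 bumps 10 from row 1; 10 appends to row 2. P = [[1, 3], [2, 10], [5], [6]].
Insert 8: appended to row 1. P = [[1, 3, 8], [2, 10], [5], [6]].
Insert 9: appended to row 1. P = [[1, 3, 8, 9], [2, 10], [5], [6]].
Insert 7: 7 bumps 8 from row 1; 8 bumps 10 from row 2; 10 appends to row 3. P = [[1, 3, 7, 9], [2, 8], [5, 10], [6]].
Insert 4: 4 bumps 7 from row 1; 7 bumps 8 from row 2; 8 bumps 10 from row 3; 10 appends to row 4. P = [[1, 3, 4, 9], [2, 7], [5, 8], [6, 10]].

So P = [[1, 3, 4, 9], [2, 7], [5, 8], [6, 10]], Q = [[1, 5, 7, 8], [2, 6], [3, 9], [4, 10]].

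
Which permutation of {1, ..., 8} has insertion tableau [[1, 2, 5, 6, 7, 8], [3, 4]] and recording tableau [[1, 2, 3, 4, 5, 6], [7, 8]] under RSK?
Reverse the RSK construction: for i from n down to 1, find the cell of Q containing i, remove the entry at that cell from P, and reverse-bump it up through P; the value ejected from row 1 is w(i).

Step i=8: Q has 8 at row 2, column 2; remove 4 from row 2 of P and reverse-bump: 4 enters row 1 and ejects 2. So w(8) = 2. P is now [[1, 4, 5, 6, 7, 8], [3]].
Step i=7: Q has 7 at row 2, column 1; remove 3 from row 2 of P and reverse-bump: 3 enters row 1 and ejects 1. So w(7) = 1. P is now [[3, 4, 5, 6, 7, 8]].
Step i=6: Q has 6 at row 1, column 6; remove that cell from P, ejecting 8. So w(6) = 8. P is now [[3, 4, 5, 6, 7]].
Step i=5: Q has 5 at row 1, column 5; remove that cell from P, ejecting 7. So w(5) = 7. P is now [[3, 4, 5, 6]].
Step i=4: Q has 4 at row 1, column 4; remove that cell from P, ejecting 6. So w(4) = 6. P is now [[3, 4, 5]].
Step i=3: Q has 3 at row 1, column 3; remove that cell from P, ejecting 5. So w(3) = 5. P is now [[3, 4]].
Step i=2: Q has 2 at row 1, column 2; remove that cell from P, ejecting 4. So w(2) = 4. P is now [[3]].
Step i=1: Q has 1 at row 1, column 1; remove that cell from P, ejecting 3. So w(1) = 3. P is now [].

So w = 3 4 5 6 7 8 1 2.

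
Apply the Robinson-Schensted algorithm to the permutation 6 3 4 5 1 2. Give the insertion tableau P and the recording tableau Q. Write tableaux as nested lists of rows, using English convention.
P = [[1, 2, 5], [3, 4], [6]], Q = [[1, 3, 4], [2, 6], [5]]

Insert each entry of the permutation into P by Schensted row insertion, recording in Q the position of each new cell.

Insert 6: appended to row 1. P = [[6]], Q = [[1]].
Insert 3: 3 bumps 6 from row 1; 6 starts row 2. P = [[3], [6]], Q = [[1], [2]].
Insert 4: appended to row 1. P = [[3, 4], [6]], Q = [[1, 3], [2]].
Insert 5: appended to row 1. P = [[3, 4, 5], [6]], Q = [[1, 3, 4], [2]].
Insert 1: 1 bumps 3 from row 1; 3 bumps 6 from row 2; 6 starts row 3. P = [[1, 4, 5], [3], [6]], Q = [[1, 3, 4], [2], [5]].
Insert 2: 2 bumps 4 from row 1; 4 appends to row 2. P = [[1, 2, 5], [3, 4], [6]], Q = [[1, 3, 4], [2, 6], [5]].

So P = [[1, 2, 5], [3, 4], [6]], Q = [[1, 3, 4], [2, 6], [5]].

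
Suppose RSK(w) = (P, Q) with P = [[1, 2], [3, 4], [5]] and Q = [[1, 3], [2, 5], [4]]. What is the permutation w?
5 3 4 1 2

Reverse the RSK construction: for i from n down to 1, find the cell of Q containing i, remove the entry at that cell from P, and reverse-bump it up through P; the value ejected from row 1 is w(i).

Step i=5: Q has 5 at row 2, column 2; remove 4 from row 2 of P and reverse-bump: 4 enters row 1 and ejects 2. So w(5) = 2. P is now [[1, 4], [3], [5]].
Step i=4: Q has 4 at row 3, column 1; remove 5 from row 3 of P and reverse-bump: 5 enters row 2 and ejects 3; 3 enters row 1 and ejects 1. So w(4) = 1. P is now [[3, 4], [5]].
Step i=3: Q has 3 at row 1, column 2; remove that cell from P, ejecting 4. So w(3) = 4. P is now [[3], [5]].
Step i=2: Q has 2 at row 2, column 1; remove 5 from row 2 of P and reverse-bump: 5 enters row 1 and ejects 3. So w(2) = 3. P is now [[5]].
Step i=1: Q has 1 at row 1, column 1; remove that cell from P, ejecting 5. So w(1) = 5. P is now [].

So w = 5 3 4 1 2.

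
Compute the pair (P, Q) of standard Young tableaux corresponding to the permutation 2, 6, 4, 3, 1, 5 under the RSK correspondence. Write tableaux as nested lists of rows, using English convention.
P = [[1, 3, 5], [2], [4], [6]], Q = [[1, 2, 6], [3], [4], [5]]

Insert each entry of the permutation into P by Schensted row insertion, recording in Q the position of each new cell.

After inserting 2: P = [[2]].
After inserting 6: P = [[2, 6]].
After inserting 4: P = [[2, 4], [6]].
After inserting 3: P = [[2, 3], [4], [6]].
After inserting 1: P = [[1, 3], [2], [4], [6]].
After inserting 5: P = [[1, 3, 5], [2], [4], [6]].

So P = [[1, 3, 5], [2], [4], [6]], Q = [[1, 2, 6], [3], [4], [5]].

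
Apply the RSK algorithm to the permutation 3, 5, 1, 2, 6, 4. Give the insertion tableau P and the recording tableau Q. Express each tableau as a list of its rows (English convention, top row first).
Insert each entry of the permutation into P by Schensted row insertion, recording in Q the position of each new cell.

Insert 3: appended to row 1. P = [[3]].
Insert 5: appended to row 1. P = [[3, 5]].
Insert 1: 1 bumps 3 from row 1; 3 starts row 2. P = [[1, 5], [3]].
Insert 2: 2 bumps 5 from row 1; 5 appends to row 2. P = [[1, 2], [3, 5]].
Insert 6: appended to row 1. P = [[1, 2, 6], [3, 5]].
Insert 4: 4 bumps 6 from row 1; 6 appends to row 2. P = [[1, 2, 4], [3, 5, 6]].

So P = [[1, 2, 4], [3, 5, 6]], Q = [[1, 2, 5], [3, 4, 6]].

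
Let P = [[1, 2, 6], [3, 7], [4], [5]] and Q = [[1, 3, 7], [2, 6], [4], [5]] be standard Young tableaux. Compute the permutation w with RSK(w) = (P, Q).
Reverse the RSK construction: for i from n down to 1, find the cell of Q containing i, remove the entry at that cell from P, and reverse-bump it up through P; the value ejected from row 1 is w(i).

Step i=7: Q has 7 at row 1, column 3; remove that cell from P, ejecting 6. So w(7) = 6. P is now [[1, 2], [3, 7], [4], [5]].
Step i=6: Q has 6 at row 2, column 2; remove 7 from row 2 of P and reverse-bump: 7 enters row 1 and ejects 2. So w(6) = 2. P is now [[1, 7], [3], [4], [5]].
Step i=5: Q has 5 at row 4, column 1; remove 5 from row 4 of P and reverse-bump: 5 enters row 3 and ejects 4; 4 enters row 2 and ejects 3; 3 enters row 1 and ejects 1. So w(5) = 1. P is now [[3, 7], [4], [5]].
Step i=4: Q has 4 at row 3, column 1; remove 5 from row 3 of P and reverse-bump: 5 enters row 2 and ejects 4; 4 enters row 1 and ejects 3. So w(4) = 3. P is now [[4, 7], [5]].
Step i=3: Q has 3 at row 1, column 2; remove that cell from P, ejecting 7. So w(3) = 7. P is now [[4], [5]].
Step i=2: Q has 2 at row 2, column 1; remove 5 from row 2 of P and reverse-bump: 5 enters row 1 and ejects 4. So w(2) = 4. P is now [[5]].
Step i=1: Q has 1 at row 1, column 1; remove that cell from P, ejecting 5. So w(1) = 5. P is now [].

So w = 5 4 7 3 1 2 6.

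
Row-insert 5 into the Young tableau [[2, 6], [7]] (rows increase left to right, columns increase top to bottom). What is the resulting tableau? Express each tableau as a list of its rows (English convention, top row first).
[[2, 5], [6], [7]]

In row 1, 5 replaces 6 (the leftmost entry greater than 5); 6 is bumped to row 2. In row 2, 6 replaces 7 (the leftmost entry greater than 6); 7 is bumped to row 3. 7 starts a new row 3. The new tableau is [[2, 5], [6], [7]].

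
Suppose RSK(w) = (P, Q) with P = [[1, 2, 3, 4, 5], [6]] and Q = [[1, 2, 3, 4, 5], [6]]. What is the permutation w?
Reverse the RSK construction: for i from n down to 1, find the cell of Q containing i, remove the entry at that cell from P, and reverse-bump it up through P; the value ejected from row 1 is w(i).

Step i=6: Q has 6 at row 2, column 1; remove 6 from row 2 of P and reverse-bump: 6 enters row 1 and ejects 5. So w(6) = 5. P is now [[1, 2, 3, 4, 6]].
Step i=5: Q has 5 at row 1, column 5; remove that cell from P, ejecting 6. So w(5) = 6. P is now [[1, 2, 3, 4]].
Step i=4: Q has 4 at row 1, column 4; remove that cell from P, ejecting 4. So w(4) = 4. P is now [[1, 2, 3]].
Step i=3: Q has 3 at row 1, column 3; remove that cell from P, ejecting 3. So w(3) = 3. P is now [[1, 2]].
Step i=2: Q has 2 at row 1, column 2; remove that cell from P, ejecting 2. So w(2) = 2. P is now [[1]].
Step i=1: Q has 1 at row 1, column 1; remove that cell from P, ejecting 1. So w(1) = 1. P is now [].

So w = 1 2 3 4 6 5.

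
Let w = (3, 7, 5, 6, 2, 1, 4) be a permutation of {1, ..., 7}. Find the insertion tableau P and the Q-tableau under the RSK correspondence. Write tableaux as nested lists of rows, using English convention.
P = [[1, 4, 6], [2, 5], [3], [7]], Q = [[1, 2, 4], [3, 7], [5], [6]]

Insert each entry of the permutation into P by Schensted row insertion, recording in Q the position of each new cell.

After inserting 3: P = [[3]].
After inserting 7: P = [[3, 7]].
After inserting 5: P = [[3, 5], [7]].
After inserting 6: P = [[3, 5, 6], [7]].
After inserting 2: P = [[2, 5, 6], [3], [7]].
After inserting 1: P = [[1, 5, 6], [2], [3], [7]].
After inserting 4: P = [[1, 4, 6], [2, 5], [3], [7]].

So P = [[1, 4, 6], [2, 5], [3], [7]], Q = [[1, 2, 4], [3, 7], [5], [6]].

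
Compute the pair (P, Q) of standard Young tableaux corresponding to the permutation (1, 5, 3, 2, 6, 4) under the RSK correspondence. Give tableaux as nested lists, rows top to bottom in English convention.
P = [[1, 2, 4], [3, 6], [5]], Q = [[1, 2, 5], [3, 6], [4]]

Insert each entry of the permutation into P by Schensted row insertion, recording in Q the position of each new cell.

Insert 1: appended to row 1. P = [[1]].
Insert 5: appended to row 1. P = [[1, 5]].
Insert 3: 3 bumps 5 from row 1; 5 starts row 2. P = [[1, 3], [5]].
Insert 2: 2 bumps 3 from row 1; 3 bumps 5 from row 2; 5 starts row 3. P = [[1, 2], [3], [5]].
Insert 6: appended to row 1. P = [[1, 2, 6], [3], [5]].
Insert 4: 4 bumps 6 from row 1; 6 appends to row 2. P = [[1, 2, 4], [3, 6], [5]].

So P = [[1, 2, 4], [3, 6], [5]], Q = [[1, 2, 5], [3, 6], [4]].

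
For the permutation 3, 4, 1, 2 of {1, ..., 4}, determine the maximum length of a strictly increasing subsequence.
2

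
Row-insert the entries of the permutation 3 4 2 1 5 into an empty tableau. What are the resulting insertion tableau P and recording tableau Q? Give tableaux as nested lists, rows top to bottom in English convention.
P = [[1, 4, 5], [2], [3]], Q = [[1, 2, 5], [3], [4]]

Insert each entry of the permutation into P by Schensted row insertion, recording in Q the position of each new cell.

Insert 3: appended to row 1. P = [[3]].
Insert 4: appended to row 1. P = [[3, 4]].
Insert 2: 2 bumps 3 from row 1; 3 starts row 2. P = [[2, 4], [3]].
Insert 1: 1 bumps 2 from row 1; 2 bumps 3 from row 2; 3 starts row 3. P = [[1, 4], [2], [3]].
Insert 5: appended to row 1. P = [[1, 4, 5], [2], [3]].

So P = [[1, 4, 5], [2], [3]], Q = [[1, 2, 5], [3], [4]].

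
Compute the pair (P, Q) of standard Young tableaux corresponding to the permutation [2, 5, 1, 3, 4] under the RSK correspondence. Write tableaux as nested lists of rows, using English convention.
P = [[1, 3, 4], [2, 5]], Q = [[1, 2, 5], [3, 4]]

Insert each entry of the permutation into P by Schensted row insertion, recording in Q the position of each new cell.

Insert 2: appended to row 1. P = [[2]].
Insert 5: appended to row 1. P = [[2, 5]].
Insert 1: 1 bumps 2 from row 1; 2 starts row 2. P = [[1, 5], [2]].
Insert 3: 3 bumps 5 from row 1; 5 appends to row 2. P = [[1, 3], [2, 5]].
Insert 4: appended to row 1. P = [[1, 3, 4], [2, 5]].

So P = [[1, 3, 4], [2, 5]], Q = [[1, 2, 5], [3, 4]].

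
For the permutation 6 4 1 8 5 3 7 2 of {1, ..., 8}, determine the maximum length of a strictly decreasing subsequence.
4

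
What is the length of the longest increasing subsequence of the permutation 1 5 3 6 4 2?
3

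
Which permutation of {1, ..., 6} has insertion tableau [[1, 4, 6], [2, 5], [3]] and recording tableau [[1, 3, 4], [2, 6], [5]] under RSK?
Reverse the RSK construction: for i from n down to 1, find the cell of Q containing i, remove the entry at that cell from P, and reverse-bump it up through P; the value ejected from row 1 is w(i).

Step i=6: Q has 6 at row 2, column 2; remove 5 from row 2 of P and reverse-bump: 5 enters row 1 and ejects 4. So w(6) = 4. P is now [[1, 5, 6], [2], [3]].
Step i=5: Q has 5 at row 3, column 1; remove 3 from row 3 of P and reverse-bump: 3 enters row 2 and ejects 2; 2 enters row 1 and ejects 1. So w(5) = 1. P is now [[2, 5, 6], [3]].
Step i=4: Q has 4 at row 1, column 3; remove that cell from P, ejecting 6. So w(4) = 6. P is now [[2, 5], [3]].
Step i=3: Q has 3 at row 1, column 2; remove that cell from P, ejecting 5. So w(3) = 5. P is now [[2], [3]].
Step i=2: Q has 2 at row 2, column 1; remove 3 from row 2 of P and reverse-bump: 3 enters row 1 and ejects 2. So w(2) = 2. P is now [[3]].
Step i=1: Q has 1 at row 1, column 1; remove that cell from P, ejecting 3. So w(1) = 3. P is now [].

So w = 3 2 5 6 1 4.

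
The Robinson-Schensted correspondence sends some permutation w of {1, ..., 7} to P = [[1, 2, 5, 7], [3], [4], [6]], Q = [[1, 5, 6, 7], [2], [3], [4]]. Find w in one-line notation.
Reverse the RSK construction: for i from n down to 1, find the cell of Q containing i, remove the entry at that cell from P, and reverse-bump it up through P; the value ejected from row 1 is w(i).

Step i=7: Q has 7 at row 1, column 4; remove that cell from P, ejecting 7. So w(7) = 7. P is now [[1, 2, 5], [3], [4], [6]].
Step i=6: Q has 6 at row 1, column 3; remove that cell from P, ejecting 5. So w(6) = 5. P is now [[1, 2], [3], [4], [6]].
Step i=5: Q has 5 at row 1, column 2; remove that cell from P, ejecting 2. So w(5) = 2. P is now [[1], [3], [4], [6]].
Step i=4: Q has 4 at row 4, column 1; remove 6 from row 4 of P and reverse-bump: 6 enters row 3 and ejects 4; 4 enters row 2 and ejects 3; 3 enters row 1 and ejects 1. So w(4) = 1. P is now [[3], [4], [6]].
Step i=3: Q has 3 at row 3, column 1; remove 6 from row 3 of P and reverse-bump: 6 enters row 2 and ejects 4; 4 enters row 1 and ejects 3. So w(3) = 3. P is now [[4], [6]].
Step i=2: Q has 2 at row 2, column 1; remove 6 from row 2 of P and reverse-bump: 6 enters row 1 and ejects 4. So w(2) = 4. P is now [[6]].
Step i=1: Q has 1 at row 1, column 1; remove that cell from P, ejecting 6. So w(1) = 6. P is now [].

So w = 6 4 3 1 2 5 7.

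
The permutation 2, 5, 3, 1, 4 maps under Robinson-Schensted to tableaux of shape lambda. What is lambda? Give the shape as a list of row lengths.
Row-insert each entry into an empty tableau.

After inserting 2: P = [[2]].
After inserting 5: P = [[2, 5]].
After inserting 3: P = [[2, 3], [5]].
After inserting 1: P = [[1, 3], [2], [5]].
After inserting 4: P = [[1, 3, 4], [2], [5]].

The final insertion tableau P = [[1, 3, 4], [2], [5]] has shape [3, 1, 1].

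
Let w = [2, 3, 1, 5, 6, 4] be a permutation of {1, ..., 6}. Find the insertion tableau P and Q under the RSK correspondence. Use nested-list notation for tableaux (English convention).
P = [[1, 3, 4, 6], [2, 5]], Q = [[1, 2, 4, 5], [3, 6]]

Insert each entry of the permutation into P by Schensted row insertion, recording in Q the position of each new cell.

Insert 2: appended to row 1. P = [[2]], Q = [[1]].
Insert 3: appended to row 1. P = [[2, 3]], Q = [[1, 2]].
Insert 1: 1 bumps 2 from row 1; 2 starts row 2. P = [[1, 3], [2]], Q = [[1, 2], [3]].
Insert 5: appended to row 1. P = [[1, 3, 5], [2]], Q = [[1, 2, 4], [3]].
Insert 6: appended to row 1. P = [[1, 3, 5, 6], [2]], Q = [[1, 2, 4, 5], [3]].
Insert 4: 4 bumps 5 from row 1; 5 appends to row 2. P = [[1, 3, 4, 6], [2, 5]], Q = [[1, 2, 4, 5], [3, 6]].

So P = [[1, 3, 4, 6], [2, 5]], Q = [[1, 2, 4, 5], [3, 6]].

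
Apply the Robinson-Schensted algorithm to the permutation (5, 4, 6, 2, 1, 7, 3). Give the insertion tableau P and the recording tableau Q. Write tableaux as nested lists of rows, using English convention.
P = [[1, 3, 7], [2, 6], [4], [5]], Q = [[1, 3, 6], [2, 7], [4], [5]]

Insert each entry of the permutation into P by Schensted row insertion, recording in Q the position of each new cell.

Insert 5: appended to row 1. P = [[5]].
Insert 4: 4 bumps 5 from row 1; 5 starts row 2. P = [[4], [5]].
Insert 6: appended to row 1. P = [[4, 6], [5]].
Insert 2: 2 bumps 4 from row 1; 4 bumps 5 from row 2; 5 starts row 3. P = [[2, 6], [4], [5]].
Insert 1: 1 bumps 2 from row 1; 2 bumps 4 from row 2; 4 bumps 5 from row 3; 5 starts row 4. P = [[1, 6], [2], [4], [5]].
Insert 7: appended to row 1. P = [[1, 6, 7], [2], [4], [5]].
Insert 3: 3 bumps 6 from row 1; 6 appends to row 2. P = [[1, 3, 7], [2, 6], [4], [5]].

So P = [[1, 3, 7], [2, 6], [4], [5]], Q = [[1, 3, 6], [2, 7], [4], [5]].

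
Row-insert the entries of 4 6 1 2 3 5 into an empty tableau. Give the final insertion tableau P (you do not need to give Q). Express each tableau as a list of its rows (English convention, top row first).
P = [[1, 2, 3, 5], [4, 6]]

Insert 4: appended to row 1. P = [[4]].
Insert 6: appended to row 1. P = [[4, 6]].
Insert 1: 1 bumps 4 from row 1; 4 starts row 2. P = [[1, 6], [4]].
Insert 2: 2 bumps 6 from row 1; 6 appends to row 2. P = [[1, 2], [4, 6]].
Insert 3: appended to row 1. P = [[1, 2, 3], [4, 6]].
Insert 5: appended to row 1. P = [[1, 2, 3, 5], [4, 6]].

So P = [[1, 2, 3, 5], [4, 6]].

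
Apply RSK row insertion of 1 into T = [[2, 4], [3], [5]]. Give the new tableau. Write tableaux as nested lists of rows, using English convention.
In row 1, 1 replaces 2 (the leftmost entry greater than 1); 2 is bumped to row 2. In row 2, 2 replaces 3 (the leftmost entry greater than 2); 3 is bumped to row 3. In row 3, 3 replaces 5 (the leftmost entry greater than 3); 5 is bumped to row 4. 5 starts a new row 4. The new tableau is [[1, 4], [2], [3], [5]].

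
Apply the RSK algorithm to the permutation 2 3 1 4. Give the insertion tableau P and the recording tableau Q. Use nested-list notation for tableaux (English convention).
Insert each entry of the permutation into P by Schensted row insertion, recording in Q the position of each new cell.

Insert 2: appended to row 1. P = [[2]], Q = [[1]].
Insert 3: appended to row 1. P = [[2, 3]], Q = [[1, 2]].
Insert 1: 1 bumps 2 from row 1; 2 starts row 2. P = [[1, 3], [2]], Q = [[1, 2], [3]].
Insert 4: appended to row 1. P = [[1, 3, 4], [2]], Q = [[1, 2, 4], [3]].

So P = [[1, 3, 4], [2]], Q = [[1, 2, 4], [3]].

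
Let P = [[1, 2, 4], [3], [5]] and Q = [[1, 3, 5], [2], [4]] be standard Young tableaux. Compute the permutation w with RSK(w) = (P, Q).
5 1 3 2 4

Reverse the RSK construction: for i from n down to 1, find the cell of Q containing i, remove the entry at that cell from P, and reverse-bump it up through P; the value ejected from row 1 is w(i).

Step i=5: Q has 5 at row 1, column 3; remove that cell from P, ejecting 4. So w(5) = 4. P is now [[1, 2], [3], [5]].
Step i=4: Q has 4 at row 3, column 1; remove 5 from row 3 of P and reverse-bump: 5 enters row 2 and ejects 3; 3 enters row 1 and ejects 2. So w(4) = 2. P is now [[1, 3], [5]].
Step i=3: Q has 3 at row 1, column 2; remove that cell from P, ejecting 3. So w(3) = 3. P is now [[1], [5]].
Step i=2: Q has 2 at row 2, column 1; remove 5 from row 2 of P and reverse-bump: 5 enters row 1 and ejects 1. So w(2) = 1. P is now [[5]].
Step i=1: Q has 1 at row 1, column 1; remove that cell from P, ejecting 5. So w(1) = 5. P is now [].

So w = 5 1 3 2 4.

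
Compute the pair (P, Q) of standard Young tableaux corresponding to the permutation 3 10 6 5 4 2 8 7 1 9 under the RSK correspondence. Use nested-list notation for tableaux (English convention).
Insert each entry of the permutation into P by Schensted row insertion, recording in Q the position of each new cell.

Insert 3: appended to row 1. P = [[3]].
Insert 10: appended to row 1. P = [[3, 10]].
Insert 6: 6 bumps 10 from row 1; 10 starts row 2. P = [[3, 6], [10]].
Insert 5: 5 bumps 6 from row 1; 6 bumps 10 from row 2; 10 starts row 3. P = [[3, 5], [6], [10]].
Insert 4: 4 bumps 5 from row 1; 5 bumps 6 from row 2; 6 bumps 10 from row 3; 10 starts row 4. P = [[3, 4], [5], [6], [10]].
Insert 2: 2 bumps 3 from row 1; 3 bumps 5 from row 2; 5 bumps 6 from row 3; 6 bumps 10 from row 4; 10 starts row 5. P = [[2, 4], [3], [5], [6], [10]].
Insert 8: appended to row 1. P = [[2, 4, 8], [3], [5], [6], [10]].
Insert 7: 7 bumps 8 from row 1; 8 appends to row 2. P = [[2, 4, 7], [3, 8], [5], [6], [10]].
Insert 1: 1 bumps 2 from row 1; 2 bumps 3 from row 2; 3 bumps 5 from row 3; 5 bumps 6 from row 4; 6 bumps 10 from row 5; 10 starts row 6. P = [[1, 4, 7], [2, 8], [3], [5], [6], [10]].
Insert 9: appended to row 1. P = [[1, 4, 7, 9], [2, 8], [3], [5], [6], [10]].

So P = [[1, 4, 7, 9], [2, 8], [3], [5], [6], [10]], Q = [[1, 2, 7, 10], [3, 8], [4], [5], [6], [9]].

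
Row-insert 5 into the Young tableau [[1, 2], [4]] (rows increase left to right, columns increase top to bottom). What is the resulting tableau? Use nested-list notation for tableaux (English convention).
5 is larger than every entry of row 1, so it is appended to row 1. The new tableau is [[1, 2, 5], [4]].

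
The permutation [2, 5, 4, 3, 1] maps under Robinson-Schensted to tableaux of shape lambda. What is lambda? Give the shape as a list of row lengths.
[2, 1, 1, 1]

Row-insert each entry into an empty tableau.

After inserting 2: P = [[2]].
After inserting 5: P = [[2, 5]].
After inserting 4: P = [[2, 4], [5]].
After inserting 3: P = [[2, 3], [4], [5]].
After inserting 1: P = [[1, 3], [2], [4], [5]].

The final insertion tableau P = [[1, 3], [2], [4], [5]] has shape [2, 1, 1, 1].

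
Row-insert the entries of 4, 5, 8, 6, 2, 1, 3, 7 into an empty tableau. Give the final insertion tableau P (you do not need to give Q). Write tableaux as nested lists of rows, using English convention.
Insert 4: appended to row 1. P = [[4]].
Insert 5: appended to row 1. P = [[4, 5]].
Insert 8: appended to row 1. P = [[4, 5, 8]].
Insert 6: 6 bumps 8 from row 1; 8 starts row 2. P = [[4, 5, 6], [8]].
Insert 2: 2 bumps 4 from row 1; 4 bumps 8 from row 2; 8 starts row 3. P = [[2, 5, 6], [4], [8]].
Insert 1: 1 bumps 2 from row 1; 2 bumps 4 from row 2; 4 bumps 8 from row 3; 8 starts row 4. P = [[1, 5, 6], [2], [4], [8]].
Insert 3: 3 bumps 5 from row 1; 5 appends to row 2. P = [[1, 3, 6], [2, 5], [4], [8]].
Insert 7: appended to row 1. P = [[1, 3, 6, 7], [2, 5], [4], [8]].

So P = [[1, 3, 6, 7], [2, 5], [4], [8]].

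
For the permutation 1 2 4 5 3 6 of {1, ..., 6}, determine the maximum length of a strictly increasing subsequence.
5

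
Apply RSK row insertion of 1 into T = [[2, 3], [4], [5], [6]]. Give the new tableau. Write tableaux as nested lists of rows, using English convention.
In row 1, 1 replaces 2 (the leftmost entry greater than 1); 2 is bumped to row 2. In row 2, 2 replaces 4 (the leftmost entry greater than 2); 4 is bumped to row 3. In row 3, 4 replaces 5 (the leftmost entry greater than 4); 5 is bumped to row 4. In row 4, 5 replaces 6 (the leftmost entry greater than 5); 6 is bumped to row 5. 6 starts a new row 5. The new tableau is [[1, 3], [2], [4], [5], [6]].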